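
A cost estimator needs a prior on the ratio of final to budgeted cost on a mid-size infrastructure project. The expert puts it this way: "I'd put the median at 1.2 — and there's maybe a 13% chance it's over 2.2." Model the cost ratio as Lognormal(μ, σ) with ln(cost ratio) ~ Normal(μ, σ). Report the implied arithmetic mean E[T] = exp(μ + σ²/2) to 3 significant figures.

E[T] ≈ 1.39

If T ~ Lognormal(μ,σ) then ln T ~ Normal(μ,σ), so the p-quantile of ln T is μ + z_p·σ.
ln(1.2) = 0.1823 and ln(2.2) = 0.7885; z_{0.5} = 0, z_{0.87} = 1.126.
σ = (0.7885 − 0.1823)/(1.126 − (0)) = 0.538.
μ = 0.1823 − (0)·0.538 = 0.182.
E[T] = exp(μ + σ²/2) = exp(0.182 + 0.1448) = 1.39.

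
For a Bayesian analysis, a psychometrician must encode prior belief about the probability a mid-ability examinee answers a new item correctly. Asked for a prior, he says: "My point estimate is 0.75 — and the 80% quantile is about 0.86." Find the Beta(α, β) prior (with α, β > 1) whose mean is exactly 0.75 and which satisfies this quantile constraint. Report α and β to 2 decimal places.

α ≈ 8.52, β ≈ 2.84

With mean 0.75 fixed, write α = 0.75s, β = 0.25s where s = α+β.
Need P(θ < 0.86) = 0.8 under Beta(0.75s, 0.25s). Normal approximation: (q−m)/√(m(1−m)/s) ≈ z_{0.8} = 0.842, so s ≈ 0.75·0.25·(0.842)²/(0.86−0.75)² = 11.0.
At s = 11.0: P(θ<0.86) ≈ 0.795. Adjusting to match 0.8 gives s ≈ 11.36.
So α = 0.75·11.36 ≈ 8.52, β = 0.25·11.36 ≈ 2.84.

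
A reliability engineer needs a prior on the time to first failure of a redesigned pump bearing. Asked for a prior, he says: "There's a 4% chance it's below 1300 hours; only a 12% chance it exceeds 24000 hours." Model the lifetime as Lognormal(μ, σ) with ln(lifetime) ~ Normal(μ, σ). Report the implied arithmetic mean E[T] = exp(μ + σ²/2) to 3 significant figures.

If T ~ Lognormal(μ,σ) then ln T ~ Normal(μ,σ), so the p-quantile of ln T is μ + z_p·σ.
ln(1300) = 7.17 and ln(24000) = 10.09; z_{0.04} = -1.751, z_{0.88} = 1.175.
σ = (10.09 − 7.17)/(1.175 − (-1.751)) = 0.997.
μ = 7.17 − (-1.751)·0.997 = 8.915.
E[T] = exp(μ + σ²/2) = exp(8.915 + 0.4966) = 12200 hours.

E[T] ≈ 12200 hours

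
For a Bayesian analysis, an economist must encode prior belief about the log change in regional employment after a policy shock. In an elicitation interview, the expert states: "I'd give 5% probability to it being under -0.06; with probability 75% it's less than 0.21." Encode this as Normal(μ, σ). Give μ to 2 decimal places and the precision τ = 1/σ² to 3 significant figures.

The p-quantile of Normal(μ,σ) is μ + z_p·σ, with z_{0.05} = -1.645 and z_{0.75} = 0.6745.
Eliminate σ: μ = (z₂·x₁ − z₁·x₂)/(z₂ − z₁) = (0.6745·-0.06 − (-1.645)·0.21)/2.319 = 0.13.
Then σ = (x₂ − x₁)/(z₂ − z₁) = (0.21 − -0.06)/2.319 = 0.12.
Precision τ = 1/σ² = 1/0.1164² = 73.8.

μ = 0.13, τ = 73.8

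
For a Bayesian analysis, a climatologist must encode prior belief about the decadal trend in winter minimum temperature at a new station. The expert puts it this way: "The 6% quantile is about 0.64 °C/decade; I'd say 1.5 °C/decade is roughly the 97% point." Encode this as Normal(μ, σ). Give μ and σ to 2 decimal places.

For Normal(μ,σ), the p-quantile is μ + z_p·σ. Here z_{0.06} = -1.555, z_{0.97} = 1.881.
So 0.64 = μ − 1.555σ and 1.5 = μ + 1.881σ.
Subtracting: σ = (1.5 − 0.64)/(1.881 − (-1.555)) = 0.25.
Then μ = 0.64 − (-1.555)·0.25 = 1.03.

μ = 1.03, σ = 0.25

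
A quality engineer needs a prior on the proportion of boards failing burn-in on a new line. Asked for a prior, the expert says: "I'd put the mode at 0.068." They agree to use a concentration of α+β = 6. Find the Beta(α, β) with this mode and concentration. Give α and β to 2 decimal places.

For α,β > 1 the Beta mode is (α−1)/(α+β−2). With α+β = 6, the mode is (α−1)/4.
Set (α−1)/4 = 0.068 → α = 1 + 0.068·4 = 1.27.
β = 6 − α = 4.73.

α = 1.27, β = 4.73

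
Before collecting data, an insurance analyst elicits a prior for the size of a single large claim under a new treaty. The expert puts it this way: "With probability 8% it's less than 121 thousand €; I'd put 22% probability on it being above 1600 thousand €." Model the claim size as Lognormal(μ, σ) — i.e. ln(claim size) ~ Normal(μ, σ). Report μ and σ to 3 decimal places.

If T ~ Lognormal(μ,σ) then ln T ~ Normal(μ,σ), so the p-quantile of ln T is μ + z_p·σ.
ln(121) = 4.796 and ln(1600) = 7.378; z_{0.08} = -1.405, z_{0.78} = 0.7722.
σ = (7.378 − 4.796)/(0.7722 − (-1.405)) = 1.186.
μ = 4.796 − (-1.405)·1.186 = 6.462.

μ ≈ 6.462, σ ≈ 1.186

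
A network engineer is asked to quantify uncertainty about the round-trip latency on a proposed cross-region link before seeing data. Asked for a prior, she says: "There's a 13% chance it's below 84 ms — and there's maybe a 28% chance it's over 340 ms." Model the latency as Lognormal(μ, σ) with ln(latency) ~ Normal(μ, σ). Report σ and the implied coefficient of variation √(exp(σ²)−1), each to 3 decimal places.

If T ~ Lognormal(μ,σ) then ln T ~ Normal(μ,σ), so the p-quantile of ln T is μ + z_p·σ.
ln(84) = 4.431 and ln(340) = 5.829; z_{0.13} = -1.126, z_{0.72} = 0.5828.
σ = (5.829 − 4.431)/(0.5828 − (-1.126)) = 0.818.
μ = 4.431 − (-1.126)·0.818 = 5.352.
CV = √(exp(σ²)−1) = √(exp(0.6691)−1) = 0.976.

σ ≈ 0.818, CV ≈ 0.976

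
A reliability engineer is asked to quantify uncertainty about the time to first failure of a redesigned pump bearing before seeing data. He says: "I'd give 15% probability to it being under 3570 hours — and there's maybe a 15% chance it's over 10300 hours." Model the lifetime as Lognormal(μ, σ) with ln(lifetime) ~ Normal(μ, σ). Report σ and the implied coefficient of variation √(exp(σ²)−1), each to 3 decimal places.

σ ≈ 0.511, CV ≈ 0.546

If T ~ Lognormal(μ,σ) then ln T ~ Normal(μ,σ), so the p-quantile of ln T is μ + z_p·σ.
ln(3570) = 8.18 and ln(10300) = 9.24; z_{0.15} = -1.036, z_{0.85} = 1.036.
σ = (9.24 − 8.18)/(1.036 − (-1.036)) = 0.511.
μ = 8.18 − (-1.036)·0.511 = 8.710.
CV = √(exp(σ²)−1) = √(exp(0.2613)−1) = 0.546.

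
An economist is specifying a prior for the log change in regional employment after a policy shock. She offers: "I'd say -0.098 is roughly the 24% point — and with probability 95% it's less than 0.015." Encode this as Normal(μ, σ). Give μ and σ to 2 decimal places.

μ = -0.06, σ = 0.05

The p-quantile of Normal(μ,σ) is μ + z_p·σ, with z_{0.24} = -0.7063 and z_{0.95} = 1.645.
Eliminate σ: μ = (z₂·x₁ − z₁·x₂)/(z₂ − z₁) = (1.645·-0.098 − (-0.7063)·0.015)/2.351 = -0.06.
Then σ = (x₂ − x₁)/(z₂ − z₁) = (0.015 − -0.098)/2.351 = 0.05.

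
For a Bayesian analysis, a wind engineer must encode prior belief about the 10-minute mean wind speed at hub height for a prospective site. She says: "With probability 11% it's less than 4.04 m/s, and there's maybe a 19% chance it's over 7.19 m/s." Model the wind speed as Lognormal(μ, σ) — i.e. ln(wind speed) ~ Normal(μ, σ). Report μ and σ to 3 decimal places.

If T ~ Lognormal(μ,σ) then ln T ~ Normal(μ,σ), so the p-quantile of ln T is μ + z_p·σ.
ln(4.04) = 1.396 and ln(7.19) = 1.973; z_{0.11} = -1.227, z_{0.81} = 0.8779.
σ = (1.973 − 1.396)/(0.8779 − (-1.227)) = 0.274.
μ = 1.396 − (-1.227)·0.274 = 1.732.

μ ≈ 1.732, σ ≈ 0.274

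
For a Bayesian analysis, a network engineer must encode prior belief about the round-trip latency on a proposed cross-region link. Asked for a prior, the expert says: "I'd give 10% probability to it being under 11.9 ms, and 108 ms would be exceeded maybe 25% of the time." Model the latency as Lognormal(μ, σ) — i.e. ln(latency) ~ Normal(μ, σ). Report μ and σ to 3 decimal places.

If T ~ Lognormal(μ,σ) then ln T ~ Normal(μ,σ), so the p-quantile of ln T is μ + z_p·σ.
ln(11.9) = 2.477 and ln(108) = 4.682; z_{0.1} = -1.282, z_{0.75} = 0.6745.
σ = (4.682 − 2.477)/(0.6745 − (-1.282)) = 1.128.
μ = 2.477 − (-1.282)·1.128 = 3.922.

μ ≈ 3.922, σ ≈ 1.128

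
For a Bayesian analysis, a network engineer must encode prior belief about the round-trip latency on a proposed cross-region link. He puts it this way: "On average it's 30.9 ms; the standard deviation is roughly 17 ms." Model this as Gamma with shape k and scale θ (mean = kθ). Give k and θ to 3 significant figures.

k ≈ 3.3, θ ≈ 9.35

For Gamma(k, scale θ): mean = kθ, variance = kθ², so CV = 1/√k.
CV = SD/mean = 17/30.9 = 0.5502, hence k = 1/CV² = 3.3.
Then θ = mean/k = 30.9/3.3 = 9.35.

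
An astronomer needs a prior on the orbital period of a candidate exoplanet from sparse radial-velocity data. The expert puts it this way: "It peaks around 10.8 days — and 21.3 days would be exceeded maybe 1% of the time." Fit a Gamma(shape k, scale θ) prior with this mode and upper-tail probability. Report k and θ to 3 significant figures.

k ≈ 11.7, θ ≈ 1.01

Gamma(k,θ) with k>1 has mode (k−1)θ, so θ = 10.8/(k−1).
Need P(X < 21.3) = 0.99 with θ tied to k this way. Start at k = 2, θ = 10.8: P(X<21.3) ≈ 0.586.
Too low — raise k to concentrate. Iterating converges to k ≈ 11.7.
Then θ = 10.8/(11.7−1) ≈ 1.01.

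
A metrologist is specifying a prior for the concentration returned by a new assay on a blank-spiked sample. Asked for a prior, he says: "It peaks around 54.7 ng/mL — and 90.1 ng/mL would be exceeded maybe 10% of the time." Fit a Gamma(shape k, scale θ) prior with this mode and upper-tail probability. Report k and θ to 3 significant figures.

Gamma(k,θ) with k>1 has mode (k−1)θ, so θ = 54.7/(k−1).
Need P(X < 90.1) = 0.9 with θ tied to k this way. Start at k = 2, θ = 54.7: P(X<90.1) ≈ 0.490.
Too low — raise k to concentrate. Iterating converges to k ≈ 8.57.
Then θ = 54.7/(8.57−1) ≈ 7.22.

k ≈ 8.57, θ ≈ 7.22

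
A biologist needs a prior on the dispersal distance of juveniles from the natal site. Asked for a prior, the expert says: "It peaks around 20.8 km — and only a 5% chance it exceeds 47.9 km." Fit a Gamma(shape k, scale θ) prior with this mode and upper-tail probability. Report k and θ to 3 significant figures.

Gamma(k,θ) with k>1 has mode (k−1)θ, so θ = 20.8/(k−1).
Need P(X < 47.9) = 0.95 with θ tied to k this way. Start at k = 2, θ = 20.8: P(X<47.9) ≈ 0.670.
Too low — raise k to concentrate. Iterating converges to k ≈ 4.94.
Then θ = 20.8/(4.94−1) ≈ 5.28.

k ≈ 4.94, θ ≈ 5.28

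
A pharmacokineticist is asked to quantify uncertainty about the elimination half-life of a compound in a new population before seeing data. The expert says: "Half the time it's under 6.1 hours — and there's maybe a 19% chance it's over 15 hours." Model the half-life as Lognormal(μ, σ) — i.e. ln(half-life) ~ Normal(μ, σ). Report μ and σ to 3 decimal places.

If T ~ Lognormal(μ,σ) then ln T ~ Normal(μ,σ), so the p-quantile of ln T is μ + z_p·σ.
ln(6.1) = 1.808 and ln(15) = 2.708; z_{0.5} = 0, z_{0.81} = 0.8779.
σ = (2.708 − 1.808)/(0.8779 − (0)) = 1.025.
μ = 1.808 − (0)·1.025 = 1.808.

μ ≈ 1.808, σ ≈ 1.025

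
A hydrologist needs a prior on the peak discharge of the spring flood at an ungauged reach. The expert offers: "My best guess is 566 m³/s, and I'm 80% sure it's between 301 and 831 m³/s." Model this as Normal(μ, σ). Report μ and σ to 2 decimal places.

μ = 566.00, σ = 206.78

A symmetric 80% interval runs μ ± z·σ with z = 1.282.
Half-width = 265, so σ = 265/1.282 = 206.78.
μ is the stated best guess, 566.00.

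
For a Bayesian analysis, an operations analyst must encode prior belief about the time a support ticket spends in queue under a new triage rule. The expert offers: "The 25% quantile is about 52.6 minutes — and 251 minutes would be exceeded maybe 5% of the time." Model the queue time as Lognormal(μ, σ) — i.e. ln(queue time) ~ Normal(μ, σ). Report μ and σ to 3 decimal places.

μ ≈ 4.417, σ ≈ 0.674

If T ~ Lognormal(μ,σ) then ln T ~ Normal(μ,σ), so the p-quantile of ln T is μ + z_p·σ.
ln(52.6) = 3.963 and ln(251) = 5.525; z_{0.25} = -0.6745, z_{0.95} = 1.645.
σ = (5.525 − 3.963)/(1.645 − (-0.6745)) = 0.674.
μ = 3.963 − (-0.6745)·0.674 = 4.417.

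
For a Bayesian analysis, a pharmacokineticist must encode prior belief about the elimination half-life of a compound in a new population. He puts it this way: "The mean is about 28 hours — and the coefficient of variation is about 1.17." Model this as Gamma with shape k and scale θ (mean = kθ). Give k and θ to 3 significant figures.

For Gamma(k, scale θ): mean = kθ, variance = kθ², so CV = 1/√k.
CV = 1.17, hence k = 1/CV² = 0.731.
Then θ = mean/k = 28/0.731 = 38.3.

k ≈ 0.731, θ ≈ 38.3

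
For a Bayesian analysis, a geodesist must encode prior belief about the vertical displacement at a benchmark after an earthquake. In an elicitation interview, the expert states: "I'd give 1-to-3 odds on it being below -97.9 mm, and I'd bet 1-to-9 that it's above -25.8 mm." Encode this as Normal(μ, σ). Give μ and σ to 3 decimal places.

For Normal(μ,σ), the p-quantile is μ + z_p·σ. Here z_{0.25} = -0.6745, z_{0.9} = 1.282.
So -97.9 = μ − 0.6745σ and -25.8 = μ + 1.282σ.
Subtracting: σ = (-25.8 − -97.9)/(1.282 − (-0.6745)) = 36.860.
Then μ = -97.9 − (-0.6745)·36.860 = -73.038.

μ = -73.038, σ = 36.860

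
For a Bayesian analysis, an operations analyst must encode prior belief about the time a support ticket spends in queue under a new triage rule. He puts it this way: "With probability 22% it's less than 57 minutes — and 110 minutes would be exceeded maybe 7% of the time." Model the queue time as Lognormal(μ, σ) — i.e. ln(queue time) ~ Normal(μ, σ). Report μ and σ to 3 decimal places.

If T ~ Lognormal(μ,σ) then ln T ~ Normal(μ,σ), so the p-quantile of ln T is μ + z_p·σ.
ln(57) = 4.043 and ln(110) = 4.7; z_{0.22} = -0.7722, z_{0.93} = 1.476.
σ = (4.7 − 4.043)/(1.476 − (-0.7722)) = 0.292.
μ = 4.043 − (-0.7722)·0.292 = 4.269.

μ ≈ 4.269, σ ≈ 0.292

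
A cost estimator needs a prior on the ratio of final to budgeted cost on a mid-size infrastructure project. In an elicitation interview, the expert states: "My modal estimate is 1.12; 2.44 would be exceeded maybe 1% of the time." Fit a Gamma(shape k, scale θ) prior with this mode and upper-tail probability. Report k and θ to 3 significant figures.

Gamma(k,θ) with k>1 has mode (k−1)θ, so θ = 1.12/(k−1).
Need P(X < 2.44) = 0.99 with θ tied to k this way. Start at k = 2, θ = 1.12: P(X<2.44) ≈ 0.640.
Too low — raise k to concentrate. Iterating converges to k ≈ 8.97.
Then θ = 1.12/(8.97−1) ≈ 0.141.

k ≈ 8.97, θ ≈ 0.141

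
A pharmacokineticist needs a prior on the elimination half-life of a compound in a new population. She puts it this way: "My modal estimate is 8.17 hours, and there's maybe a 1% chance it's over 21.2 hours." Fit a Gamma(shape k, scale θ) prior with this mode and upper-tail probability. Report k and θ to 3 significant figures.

Gamma(k,θ) with k>1 has mode (k−1)θ, so θ = 8.17/(k−1).
Need P(X < 21.2) = 0.99 with θ tied to k this way. Start at k = 2, θ = 8.17: P(X<21.2) ≈ 0.732.
Too low — raise k to concentrate. Iterating converges to k ≈ 6.12.
Then θ = 8.17/(6.12−1) ≈ 1.6.

k ≈ 6.12, θ ≈ 1.6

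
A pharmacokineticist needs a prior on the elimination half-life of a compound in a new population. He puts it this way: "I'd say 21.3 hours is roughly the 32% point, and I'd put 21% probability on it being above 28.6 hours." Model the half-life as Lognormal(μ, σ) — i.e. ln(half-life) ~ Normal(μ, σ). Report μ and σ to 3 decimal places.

If T ~ Lognormal(μ,σ) then ln T ~ Normal(μ,σ), so the p-quantile of ln T is μ + z_p·σ.
ln(21.3) = 3.059 and ln(28.6) = 3.353; z_{0.32} = -0.4677, z_{0.79} = 0.8064.
σ = (3.353 − 3.059)/(0.8064 − (-0.4677)) = 0.231.
μ = 3.059 − (-0.4677)·0.231 = 3.167.

μ ≈ 3.167, σ ≈ 0.231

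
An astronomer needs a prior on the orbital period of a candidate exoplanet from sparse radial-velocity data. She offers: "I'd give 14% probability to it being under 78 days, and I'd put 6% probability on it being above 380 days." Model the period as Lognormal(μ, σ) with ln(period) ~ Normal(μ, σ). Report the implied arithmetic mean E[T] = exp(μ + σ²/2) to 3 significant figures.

E[T] ≈ 179 days

If T ~ Lognormal(μ,σ) then ln T ~ Normal(μ,σ), so the p-quantile of ln T is μ + z_p·σ.
ln(78) = 4.357 and ln(380) = 5.94; z_{0.14} = -1.08, z_{0.94} = 1.555.
σ = (5.94 − 4.357)/(1.555 − (-1.08)) = 0.601.
μ = 4.357 − (-1.08)·0.601 = 5.006.
E[T] = exp(μ + σ²/2) = exp(5.006 + 0.1805) = 179 days.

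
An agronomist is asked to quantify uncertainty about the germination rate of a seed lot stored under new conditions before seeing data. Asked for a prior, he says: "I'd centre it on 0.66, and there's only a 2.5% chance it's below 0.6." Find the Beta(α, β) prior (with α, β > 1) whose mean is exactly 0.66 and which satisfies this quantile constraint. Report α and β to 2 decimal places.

α ≈ 163.68, β ≈ 84.32

With mean 0.66 fixed, write α = 0.66s, β = 0.34s where s = α+β.
Need P(θ < 0.6) = 0.025 under Beta(0.66s, 0.34s). Normal approximation: (q−m)/√(m(1−m)/s) ≈ z_{0.025} = -1.96, so s ≈ 0.66·0.34·(-1.96)²/(0.6−0.66)² = 239.5.
At s = 239.5: P(θ<0.6) ≈ 0.027. Adjusting to match 0.025 gives s ≈ 248.01.
So α = 0.66·248.01 ≈ 163.68, β = 0.34·248.01 ≈ 84.32.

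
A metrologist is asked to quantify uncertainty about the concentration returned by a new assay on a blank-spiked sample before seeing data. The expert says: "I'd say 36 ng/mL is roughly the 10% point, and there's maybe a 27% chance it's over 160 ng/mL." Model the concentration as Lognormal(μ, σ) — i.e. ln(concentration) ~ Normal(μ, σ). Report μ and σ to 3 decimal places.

If T ~ Lognormal(μ,σ) then ln T ~ Normal(μ,σ), so the p-quantile of ln T is μ + z_p·σ.
ln(36) = 3.584 and ln(160) = 5.075; z_{0.1} = -1.282, z_{0.73} = 0.6128.
σ = (5.075 − 3.584)/(0.6128 − (-1.282)) = 0.787.
μ = 3.584 − (-1.282)·0.787 = 4.593.

μ ≈ 4.593, σ ≈ 0.787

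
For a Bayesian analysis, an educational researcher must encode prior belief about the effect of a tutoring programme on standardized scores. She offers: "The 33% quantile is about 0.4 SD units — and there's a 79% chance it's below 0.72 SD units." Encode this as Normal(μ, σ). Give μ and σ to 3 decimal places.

For Normal(μ,σ), the p-quantile is μ + z_p·σ. Here z_{0.33} = -0.4399, z_{0.79} = 0.8064.
So 0.4 = μ − 0.4399σ and 0.72 = μ + 0.8064σ.
Subtracting: σ = (0.72 − 0.4)/(0.8064 − (-0.4399)) = 0.257.
Then μ = 0.4 − (-0.4399)·0.257 = 0.513.

μ = 0.513, σ = 0.257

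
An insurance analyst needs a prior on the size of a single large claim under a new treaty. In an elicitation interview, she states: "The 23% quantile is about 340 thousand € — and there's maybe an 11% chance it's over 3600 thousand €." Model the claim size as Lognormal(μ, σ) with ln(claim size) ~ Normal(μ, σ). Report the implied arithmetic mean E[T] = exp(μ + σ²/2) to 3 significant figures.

If T ~ Lognormal(μ,σ) then ln T ~ Normal(μ,σ), so the p-quantile of ln T is μ + z_p·σ.
ln(340) = 5.829 and ln(3600) = 8.189; z_{0.23} = -0.7388, z_{0.89} = 1.227.
σ = (8.189 − 5.829)/(1.227 − (-0.7388)) = 1.201.
μ = 5.829 − (-0.7388)·1.201 = 6.716.
E[T] = exp(μ + σ²/2) = exp(6.716 + 0.7208) = 1700 thousand €.

E[T] ≈ 1700 thousand €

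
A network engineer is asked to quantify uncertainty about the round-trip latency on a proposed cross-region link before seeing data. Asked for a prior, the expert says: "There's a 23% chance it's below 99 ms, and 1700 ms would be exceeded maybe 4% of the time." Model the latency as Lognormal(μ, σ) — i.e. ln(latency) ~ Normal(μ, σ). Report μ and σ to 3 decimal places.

If T ~ Lognormal(μ,σ) then ln T ~ Normal(μ,σ), so the p-quantile of ln T is μ + z_p·σ.
ln(99) = 4.595 and ln(1700) = 7.438; z_{0.23} = -0.7388, z_{0.96} = 1.751.
σ = (7.438 − 4.595)/(1.751 − (-0.7388)) = 1.142.
μ = 4.595 − (-0.7388)·1.142 = 5.439.

μ ≈ 5.439, σ ≈ 1.142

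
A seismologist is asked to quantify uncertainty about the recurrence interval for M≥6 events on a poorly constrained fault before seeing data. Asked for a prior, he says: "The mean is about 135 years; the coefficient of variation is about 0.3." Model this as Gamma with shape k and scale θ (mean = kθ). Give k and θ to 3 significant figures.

k ≈ 11.1, θ ≈ 12.2

For Gamma(k, scale θ): mean = kθ, variance = kθ², so CV = 1/√k.
CV = 0.3, hence k = 1/CV² = 11.1.
Then θ = mean/k = 135/11.1 = 12.2.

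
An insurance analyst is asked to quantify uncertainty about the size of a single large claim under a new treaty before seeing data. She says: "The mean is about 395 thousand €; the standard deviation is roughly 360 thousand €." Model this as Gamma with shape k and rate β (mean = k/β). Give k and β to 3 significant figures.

For Gamma(k, rate β): mean = k/β, variance = k/β², so CV = 1/√k.
CV = SD/mean = 360/395 = 0.9114, hence k = 1/CV² = 1.2.
Then β = k/mean = 1.2/395 = 0.00305.

k ≈ 1.2, β ≈ 0.00305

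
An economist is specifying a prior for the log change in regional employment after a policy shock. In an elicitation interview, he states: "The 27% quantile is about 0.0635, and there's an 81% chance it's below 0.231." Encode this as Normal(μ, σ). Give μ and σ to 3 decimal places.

μ = 0.132, σ = 0.112

The p-quantile of Normal(μ,σ) is μ + z_p·σ, with z_{0.27} = -0.6128 and z_{0.81} = 0.8779.
Eliminate σ: μ = (z₂·x₁ − z₁·x₂)/(z₂ − z₁) = (0.8779·0.0635 − (-0.6128)·0.231)/1.491 = 0.132.
Then σ = (x₂ − x₁)/(z₂ − z₁) = (0.231 − 0.0635)/1.491 = 0.112.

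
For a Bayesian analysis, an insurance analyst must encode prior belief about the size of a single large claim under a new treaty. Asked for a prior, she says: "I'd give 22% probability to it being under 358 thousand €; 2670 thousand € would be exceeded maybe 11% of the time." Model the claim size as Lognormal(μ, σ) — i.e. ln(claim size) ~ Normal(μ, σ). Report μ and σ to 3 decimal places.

If T ~ Lognormal(μ,σ) then ln T ~ Normal(μ,σ), so the p-quantile of ln T is μ + z_p·σ.
ln(358) = 5.881 and ln(2670) = 7.89; z_{0.22} = -0.7722, z_{0.89} = 1.227.
σ = (7.89 − 5.881)/(1.227 − (-0.7722)) = 1.005.
μ = 5.881 − (-0.7722)·1.005 = 6.657.

μ ≈ 6.657, σ ≈ 1.005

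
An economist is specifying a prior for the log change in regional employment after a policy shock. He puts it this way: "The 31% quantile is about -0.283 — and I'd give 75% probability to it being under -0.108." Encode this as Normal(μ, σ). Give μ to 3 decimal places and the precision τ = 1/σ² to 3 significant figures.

μ = -0.209, τ = 44.7

The p-quantile of Normal(μ,σ) is μ + z_p·σ, with z_{0.31} = -0.4959 and z_{0.75} = 0.6745.
Eliminate σ: μ = (z₂·x₁ − z₁·x₂)/(z₂ − z₁) = (0.6745·-0.283 − (-0.4959)·-0.108)/1.17 = -0.209.
Then σ = (x₂ − x₁)/(z₂ − z₁) = (-0.108 − -0.283)/1.17 = 0.150.
Precision τ = 1/σ² = 1/0.1495² = 44.7.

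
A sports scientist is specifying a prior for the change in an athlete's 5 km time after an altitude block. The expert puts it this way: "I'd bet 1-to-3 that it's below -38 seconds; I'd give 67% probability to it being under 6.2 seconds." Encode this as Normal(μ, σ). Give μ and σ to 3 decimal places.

For Normal(μ,σ), the p-quantile is μ + z_p·σ. Here z_{0.25} = -0.6745, z_{0.67} = 0.4399.
So -38 = μ − 0.6745σ and 6.2 = μ + 0.4399σ.
Subtracting: σ = (6.2 − -38)/(0.4399 − (-0.6745)) = 39.662.
Then μ = -38 − (-0.6745)·39.662 = -11.248.

μ = -11.248, σ = 39.662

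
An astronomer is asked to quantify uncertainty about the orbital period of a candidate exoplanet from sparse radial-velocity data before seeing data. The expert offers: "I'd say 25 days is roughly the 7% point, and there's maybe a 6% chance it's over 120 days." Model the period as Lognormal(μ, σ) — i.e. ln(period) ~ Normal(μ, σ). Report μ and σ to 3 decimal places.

μ ≈ 3.983, σ ≈ 0.518

If T ~ Lognormal(μ,σ) then ln T ~ Normal(μ,σ), so the p-quantile of ln T is μ + z_p·σ.
ln(25) = 3.219 and ln(120) = 4.787; z_{0.07} = -1.476, z_{0.94} = 1.555.
σ = (4.787 − 3.219)/(1.555 − (-1.476)) = 0.518.
μ = 3.219 − (-1.476)·0.518 = 3.983.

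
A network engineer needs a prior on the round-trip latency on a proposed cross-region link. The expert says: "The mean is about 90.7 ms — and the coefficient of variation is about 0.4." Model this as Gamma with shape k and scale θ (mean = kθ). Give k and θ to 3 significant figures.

k ≈ 6.25, θ ≈ 14.5

For Gamma(k, scale θ): mean = kθ, variance = kθ², so CV = 1/√k.
CV = 0.4, hence k = 1/CV² = 6.25.
Then θ = mean/k = 90.7/6.25 = 14.5.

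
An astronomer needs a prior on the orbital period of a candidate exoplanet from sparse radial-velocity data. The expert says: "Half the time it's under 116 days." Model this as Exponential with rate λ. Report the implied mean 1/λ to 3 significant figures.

mean ≈ 167 days

Exponential median = ln 2 / λ, so λ = ln 2 / 116.0 = 0.00598.
Mean = 1/λ = 167 days.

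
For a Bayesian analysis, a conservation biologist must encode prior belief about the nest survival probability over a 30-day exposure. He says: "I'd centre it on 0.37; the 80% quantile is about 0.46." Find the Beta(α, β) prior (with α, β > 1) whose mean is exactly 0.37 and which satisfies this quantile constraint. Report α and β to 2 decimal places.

With mean 0.37 fixed, write α = 0.37s, β = 0.63s where s = α+β.
Need P(θ < 0.46) = 0.8 under Beta(0.37s, 0.63s). Normal approximation: (q−m)/√(m(1−m)/s) ≈ z_{0.8} = 0.842, so s ≈ 0.37·0.63·(0.842)²/(0.46−0.37)² = 20.4.
At s = 20.4: P(θ<0.46) ≈ 0.803. Adjusting to match 0.8 gives s ≈ 19.89.
So α = 0.37·19.89 ≈ 7.36, β = 0.63·19.89 ≈ 12.53.

α ≈ 7.36, β ≈ 12.53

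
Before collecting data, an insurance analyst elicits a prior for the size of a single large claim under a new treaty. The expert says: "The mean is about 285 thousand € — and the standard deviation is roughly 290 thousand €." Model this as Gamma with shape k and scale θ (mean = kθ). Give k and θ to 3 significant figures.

For Gamma(k, scale θ): mean = kθ, variance = kθ², so CV = 1/√k.
CV = SD/mean = 290/285 = 1.018, hence k = 1/CV² = 0.966.
Then θ = mean/k = 285/0.966 = 295.

k ≈ 0.966, θ ≈ 295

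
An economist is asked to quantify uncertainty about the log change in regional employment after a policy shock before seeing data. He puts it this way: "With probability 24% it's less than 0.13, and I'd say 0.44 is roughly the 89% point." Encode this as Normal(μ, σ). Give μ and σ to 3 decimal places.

The p-quantile of Normal(μ,σ) is μ + z_p·σ, with z_{0.24} = -0.7063 and z_{0.89} = 1.227.
Eliminate σ: μ = (z₂·x₁ − z₁·x₂)/(z₂ − z₁) = (1.227·0.13 − (-0.7063)·0.44)/1.933 = 0.243.
Then σ = (x₂ − x₁)/(z₂ − z₁) = (0.44 − 0.13)/1.933 = 0.160.

μ = 0.243, σ = 0.160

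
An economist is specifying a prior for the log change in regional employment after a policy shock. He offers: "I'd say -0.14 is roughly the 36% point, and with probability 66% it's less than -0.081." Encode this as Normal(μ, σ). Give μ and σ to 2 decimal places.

μ = -0.11, σ = 0.08

For Normal(μ,σ), the p-quantile is μ + z_p·σ. Here z_{0.36} = -0.3585, z_{0.66} = 0.4125.
So -0.14 = μ − 0.3585σ and -0.081 = μ + 0.4125σ.
Subtracting: σ = (-0.081 − -0.14)/(0.4125 − (-0.3585)) = 0.08.
Then μ = -0.14 − (-0.3585)·0.08 = -0.11.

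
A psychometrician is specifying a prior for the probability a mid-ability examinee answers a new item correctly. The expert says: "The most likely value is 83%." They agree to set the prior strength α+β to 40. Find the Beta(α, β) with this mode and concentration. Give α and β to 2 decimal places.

α = 32.54, β = 7.46

For α,β > 1 the Beta mode is (α−1)/(α+β−2). With α+β = 40, the mode is (α−1)/38.
Set (α−1)/38 = 0.83 → α = 1 + 0.83·38 = 32.54.
β = 40 − α = 7.46.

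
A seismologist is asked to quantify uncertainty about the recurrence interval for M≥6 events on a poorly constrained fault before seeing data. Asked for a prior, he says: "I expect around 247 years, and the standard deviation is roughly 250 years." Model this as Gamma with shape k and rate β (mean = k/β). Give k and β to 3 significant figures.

k ≈ 0.976, β ≈ 0.00395

For Gamma(k, rate β): mean = k/β, variance = k/β², so CV = 1/√k.
CV = SD/mean = 250/247 = 1.012, hence k = 1/CV² = 0.976.
Then β = k/mean = 0.976/247 = 0.00395.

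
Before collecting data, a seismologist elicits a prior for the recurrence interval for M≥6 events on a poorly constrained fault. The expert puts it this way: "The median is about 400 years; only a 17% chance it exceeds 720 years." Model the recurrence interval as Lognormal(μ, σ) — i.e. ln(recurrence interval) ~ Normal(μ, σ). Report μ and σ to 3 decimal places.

μ ≈ 5.991, σ ≈ 0.616

If T ~ Lognormal(μ,σ) then ln T ~ Normal(μ,σ), so the p-quantile of ln T is μ + z_p·σ.
ln(400) = 5.991 and ln(720) = 6.579; z_{0.5} = 0, z_{0.83} = 0.9542.
σ = (6.579 − 5.991)/(0.9542 − (0)) = 0.616.
μ = 5.991 − (0)·0.616 = 5.991.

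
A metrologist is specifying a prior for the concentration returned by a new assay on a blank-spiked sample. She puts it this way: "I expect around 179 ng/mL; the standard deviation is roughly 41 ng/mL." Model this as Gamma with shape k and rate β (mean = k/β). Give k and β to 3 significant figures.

k ≈ 19.1, β ≈ 0.106

For Gamma(k, rate β): mean = k/β, variance = k/β², so CV = 1/√k.
CV = SD/mean = 41/179 = 0.2291, hence k = 1/CV² = 19.1.
Then β = k/mean = 19.1/179 = 0.106.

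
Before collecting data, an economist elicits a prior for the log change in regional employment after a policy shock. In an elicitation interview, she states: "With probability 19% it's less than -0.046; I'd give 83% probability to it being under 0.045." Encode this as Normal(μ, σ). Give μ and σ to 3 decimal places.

For Normal(μ,σ), the p-quantile is μ + z_p·σ. Here z_{0.19} = -0.8779, z_{0.83} = 0.9542.
So -0.046 = μ − 0.8779σ and 0.045 = μ + 0.9542σ.
Subtracting: σ = (0.045 − -0.046)/(0.9542 − (-0.8779)) = 0.050.
Then μ = -0.046 − (-0.8779)·0.050 = -0.002.

μ = -0.002, σ = 0.050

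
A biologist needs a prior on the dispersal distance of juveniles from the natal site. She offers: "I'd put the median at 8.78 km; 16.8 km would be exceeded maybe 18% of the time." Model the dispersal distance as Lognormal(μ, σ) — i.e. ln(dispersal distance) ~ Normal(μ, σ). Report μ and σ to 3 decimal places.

μ ≈ 2.172, σ ≈ 0.709

If T ~ Lognormal(μ,σ) then ln T ~ Normal(μ,σ), so the p-quantile of ln T is μ + z_p·σ.
ln(8.78) = 2.172 and ln(16.8) = 2.821; z_{0.5} = 0, z_{0.82} = 0.9154.
σ = (2.821 − 2.172)/(0.9154 − (0)) = 0.709.
μ = 2.172 − (0)·0.709 = 2.172.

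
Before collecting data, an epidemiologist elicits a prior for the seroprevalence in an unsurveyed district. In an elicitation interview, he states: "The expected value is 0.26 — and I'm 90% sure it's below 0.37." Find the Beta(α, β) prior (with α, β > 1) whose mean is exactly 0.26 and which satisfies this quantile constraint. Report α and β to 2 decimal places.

With mean 0.26 fixed, write α = 0.26s, β = 0.74s where s = α+β.
Need P(θ < 0.37) = 0.9 under Beta(0.26s, 0.74s). Normal approximation: (q−m)/√(m(1−m)/s) ≈ z_{0.9} = 1.28, so s ≈ 0.26·0.74·(1.28)²/(0.37−0.26)² = 26.1.
At s = 26.1: P(θ<0.37) ≈ 0.895. Adjusting to match 0.9 gives s ≈ 27.39.
So α = 0.26·27.39 ≈ 7.12, β = 0.74·27.39 ≈ 20.27.

α ≈ 7.12, β ≈ 20.27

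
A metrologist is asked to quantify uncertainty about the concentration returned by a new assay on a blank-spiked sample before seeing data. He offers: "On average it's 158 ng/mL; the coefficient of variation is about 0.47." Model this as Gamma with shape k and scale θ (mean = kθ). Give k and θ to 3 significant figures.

For Gamma(k, scale θ): mean = kθ, variance = kθ², so CV = 1/√k.
CV = 0.47, hence k = 1/CV² = 4.53.
Then θ = mean/k = 158/4.53 = 34.9.

k ≈ 4.53, θ ≈ 34.9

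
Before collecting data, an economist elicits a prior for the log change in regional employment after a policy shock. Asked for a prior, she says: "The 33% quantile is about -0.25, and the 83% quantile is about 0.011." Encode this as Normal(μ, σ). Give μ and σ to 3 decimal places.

μ = -0.168, σ = 0.187

The p-quantile of Normal(μ,σ) is μ + z_p·σ, with z_{0.33} = -0.4399 and z_{0.83} = 0.9542.
Eliminate σ: μ = (z₂·x₁ − z₁·x₂)/(z₂ − z₁) = (0.9542·-0.25 − (-0.4399)·0.011)/1.394 = -0.168.
Then σ = (x₂ − x₁)/(z₂ − z₁) = (0.011 − -0.25)/1.394 = 0.187.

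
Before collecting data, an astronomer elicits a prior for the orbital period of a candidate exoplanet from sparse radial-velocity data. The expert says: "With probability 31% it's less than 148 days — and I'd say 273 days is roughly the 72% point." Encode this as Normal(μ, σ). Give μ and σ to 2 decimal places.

For Normal(μ,σ), the p-quantile is μ + z_p·σ. Here z_{0.31} = -0.4959, z_{0.72} = 0.5828.
So 148 = μ − 0.4959σ and 273 = μ + 0.5828σ.
Subtracting: σ = (273 − 148)/(0.5828 − (-0.4959)) = 115.88.
Then μ = 148 − (-0.4959)·115.88 = 205.46.

μ = 205.46, σ = 115.88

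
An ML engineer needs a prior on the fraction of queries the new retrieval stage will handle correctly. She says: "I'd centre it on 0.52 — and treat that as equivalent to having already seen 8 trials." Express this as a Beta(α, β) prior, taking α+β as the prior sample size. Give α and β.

α = 4.16, β = 3.84

Under the effective-sample-size interpretation, Beta(α, β) has prior mean α/(α+β) and prior sample size α+β.
So α+β = 8 and α/(α+β) = 0.52, giving α = 0.52·8 = 4.16 and β = 8 − 4.16 = 3.84.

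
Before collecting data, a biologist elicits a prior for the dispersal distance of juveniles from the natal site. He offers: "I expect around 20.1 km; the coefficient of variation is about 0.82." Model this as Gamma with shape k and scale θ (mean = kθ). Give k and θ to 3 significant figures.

For Gamma(k, scale θ): mean = kθ, variance = kθ², so CV = 1/√k.
CV = 0.82, hence k = 1/CV² = 1.49.
Then θ = mean/k = 20.1/1.49 = 13.5.

k ≈ 1.49, θ ≈ 13.5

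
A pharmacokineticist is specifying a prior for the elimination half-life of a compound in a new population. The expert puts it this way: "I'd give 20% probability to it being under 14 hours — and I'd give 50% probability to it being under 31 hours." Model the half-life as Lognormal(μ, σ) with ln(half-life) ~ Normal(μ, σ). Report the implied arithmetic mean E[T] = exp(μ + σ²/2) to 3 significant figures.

E[T] ≈ 48.4 hours

If T ~ Lognormal(μ,σ) then ln T ~ Normal(μ,σ), so the p-quantile of ln T is μ + z_p·σ.
ln(14) = 2.639 and ln(31) = 3.434; z_{0.2} = -0.8416, z_{0.5} = 0.
σ = (3.434 − 2.639)/(0 − (-0.8416)) = 0.945.
μ = 2.639 − (-0.8416)·0.945 = 3.434.
E[T] = exp(μ + σ²/2) = exp(3.434 + 0.4461) = 48.4 hours.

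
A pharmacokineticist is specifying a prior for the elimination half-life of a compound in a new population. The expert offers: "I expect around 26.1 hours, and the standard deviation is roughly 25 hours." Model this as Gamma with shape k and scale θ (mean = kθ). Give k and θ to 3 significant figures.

k ≈ 1.09, θ ≈ 23.9

For Gamma(k, scale θ): mean = kθ, variance = kθ², so CV = 1/√k.
CV = SD/mean = 25/26.1 = 0.9579, hence k = 1/CV² = 1.09.
Then θ = mean/k = 26.1/1.09 = 23.9.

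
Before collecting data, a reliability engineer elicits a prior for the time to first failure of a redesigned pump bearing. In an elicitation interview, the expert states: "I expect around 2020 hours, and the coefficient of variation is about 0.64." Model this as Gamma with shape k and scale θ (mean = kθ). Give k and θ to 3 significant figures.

For Gamma(k, scale θ): mean = kθ, variance = kθ², so CV = 1/√k.
CV = 0.64, hence k = 1/CV² = 2.44.
Then θ = mean/k = 2020/2.44 = 827.

k ≈ 2.44, θ ≈ 827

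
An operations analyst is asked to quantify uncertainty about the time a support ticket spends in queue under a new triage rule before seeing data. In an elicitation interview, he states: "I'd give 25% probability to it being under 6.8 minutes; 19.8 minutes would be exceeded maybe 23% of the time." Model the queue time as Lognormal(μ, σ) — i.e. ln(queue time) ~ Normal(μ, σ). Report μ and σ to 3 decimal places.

μ ≈ 2.427, σ ≈ 0.756

If T ~ Lognormal(μ,σ) then ln T ~ Normal(μ,σ), so the p-quantile of ln T is μ + z_p·σ.
ln(6.8) = 1.917 and ln(19.8) = 2.986; z_{0.25} = -0.6745, z_{0.77} = 0.7388.
σ = (2.986 − 1.917)/(0.7388 − (-0.6745)) = 0.756.
μ = 1.917 − (-0.6745)·0.756 = 2.427.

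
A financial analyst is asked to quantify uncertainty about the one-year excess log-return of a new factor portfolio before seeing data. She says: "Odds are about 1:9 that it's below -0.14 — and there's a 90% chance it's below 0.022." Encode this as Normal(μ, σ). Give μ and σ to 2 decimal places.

μ = -0.06, σ = 0.06

The p-quantile of Normal(μ,σ) is μ + z_p·σ, with z_{0.1} = -1.282 and z_{0.9} = 1.282.
Eliminate σ: μ = (z₂·x₁ − z₁·x₂)/(z₂ − z₁) = (1.282·-0.14 − (-1.282)·0.022)/2.563 = -0.06.
Then σ = (x₂ − x₁)/(z₂ − z₁) = (0.022 − -0.14)/2.563 = 0.06.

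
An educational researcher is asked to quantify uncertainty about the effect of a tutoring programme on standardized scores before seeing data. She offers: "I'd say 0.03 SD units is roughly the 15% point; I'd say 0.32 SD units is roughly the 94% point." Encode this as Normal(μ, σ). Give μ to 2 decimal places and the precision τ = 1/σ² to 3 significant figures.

μ = 0.15, τ = 79.8

The p-quantile of Normal(μ,σ) is μ + z_p·σ, with z_{0.15} = -1.036 and z_{0.94} = 1.555.
Eliminate σ: μ = (z₂·x₁ − z₁·x₂)/(z₂ − z₁) = (1.555·0.03 − (-1.036)·0.32)/2.591 = 0.15.
Then σ = (x₂ − x₁)/(z₂ − z₁) = (0.32 − 0.03)/2.591 = 0.11.
Precision τ = 1/σ² = 1/0.1119² = 79.8.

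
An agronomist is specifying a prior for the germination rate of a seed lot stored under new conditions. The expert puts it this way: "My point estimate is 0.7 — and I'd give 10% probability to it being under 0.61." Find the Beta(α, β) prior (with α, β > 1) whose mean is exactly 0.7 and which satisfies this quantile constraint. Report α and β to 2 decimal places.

α ≈ 30.79, β ≈ 13.20

With mean 0.7 fixed, write α = 0.7s, β = 0.3s where s = α+β.
Need P(θ < 0.61) = 0.1 under Beta(0.7s, 0.3s). Normal approximation: (q−m)/√(m(1−m)/s) ≈ z_{0.1} = -1.28, so s ≈ 0.7·0.3·(-1.28)²/(0.61−0.7)² = 42.6.
At s = 42.6: P(θ<0.61) ≈ 0.103. Adjusting to match 0.1 gives s ≈ 43.99.
So α = 0.7·43.99 ≈ 30.79, β = 0.3·43.99 ≈ 13.20.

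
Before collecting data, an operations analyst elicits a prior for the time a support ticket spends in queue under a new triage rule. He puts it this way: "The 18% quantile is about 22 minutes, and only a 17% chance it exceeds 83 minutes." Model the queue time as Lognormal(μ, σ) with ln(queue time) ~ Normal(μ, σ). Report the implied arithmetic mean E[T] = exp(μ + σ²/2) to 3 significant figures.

If T ~ Lognormal(μ,σ) then ln T ~ Normal(μ,σ), so the p-quantile of ln T is μ + z_p·σ.
ln(22) = 3.091 and ln(83) = 4.419; z_{0.18} = -0.9154, z_{0.83} = 0.9542.
σ = (4.419 − 3.091)/(0.9542 − (-0.9154)) = 0.710.
μ = 3.091 − (-0.9154)·0.710 = 3.741.
E[T] = exp(μ + σ²/2) = exp(3.741 + 0.2522) = 54.2 minutes.

E[T] ≈ 54.2 minutes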